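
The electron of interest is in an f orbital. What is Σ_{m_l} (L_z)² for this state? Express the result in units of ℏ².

An f state has l = 3.
m_l runs from −3 to 3, i.e. {-3, -2, -1, 0, 1, 2, 3}.
Σ m_l² = 2·(1 + 4 + 9) = 28.

Σ(L_z)² = 28 ℏ²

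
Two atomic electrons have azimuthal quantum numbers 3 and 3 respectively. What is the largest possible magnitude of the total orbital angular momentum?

|L_tot|_max = √42 ℏ ≈ 6.481ℏ

By the triangle rule, |l₁ − l₂| ≤ L ≤ l₁ + l₂.
So L can be 0, 1, 2, 3, 4, 5, 6.
The largest magnitude corresponds to L = 6: |L_tot| = ℏ√(6·7) = √42 ℏ.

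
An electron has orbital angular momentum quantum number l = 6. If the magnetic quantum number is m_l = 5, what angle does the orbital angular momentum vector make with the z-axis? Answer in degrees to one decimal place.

θ ≈ 39.5°

|L| = ℏ√(l(l+1)) = √42 ℏ.
L_z = m_l ℏ = 5ℏ.
cos θ = L_z/|L| = 5/√42, so θ ≈ 39.5°.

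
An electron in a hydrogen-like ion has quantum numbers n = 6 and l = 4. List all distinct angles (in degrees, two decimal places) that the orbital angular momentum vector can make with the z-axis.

|L| = ℏ√(l(l+1)) = 2√5 ℏ.
cos θ = m_l/√20 for each m_l ∈ {-4, -3, -2, -1, 0, 1, 2, 3, 4}.

θ ∈ {26.57°, 47.87°, 63.43°, 77.08°, 90.00°, 102.92°, 116.57°, 132.13°, 153.43°}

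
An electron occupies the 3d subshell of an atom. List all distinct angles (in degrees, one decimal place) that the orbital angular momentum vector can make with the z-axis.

The 3d subshell has l = 2.
|L| = √(l(l+1)) ℏ = √6 ℏ.
cos θ = m_l/√6 for each m_l ∈ {-2, -1, 0, 1, 2}.

θ ∈ {35.3°, 65.9°, 90.0°, 114.1°, 144.7°}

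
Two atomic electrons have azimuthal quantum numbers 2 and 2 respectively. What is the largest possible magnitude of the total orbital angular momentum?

L runs from |2 − 2| = 0 to 2 + 2 = 4.
L ∈ {0, 1, 2, 3, 4}.
The largest magnitude corresponds to L = 4: |L_tot| = ℏ√(4·5) = 2√5 ℏ.

|L_tot|_max = 2√5 ℏ ≈ 4.472ℏ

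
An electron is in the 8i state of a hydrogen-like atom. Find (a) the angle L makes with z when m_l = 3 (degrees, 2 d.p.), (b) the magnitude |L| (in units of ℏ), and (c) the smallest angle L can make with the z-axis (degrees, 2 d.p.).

The 8i subshell has l = 6.
For m_l = 3: cos θ = 3/√42, θ ≈ 62.42°.
|L| = ℏ√(6·7) = √42 ℏ ≈ 6.481ℏ.
cos θ_min = 6/√42, so θ_min ≈ 22.21°.

θ(m_l=3) ≈ 62.42°; |L| = √42 ℏ ≈ 6.481ℏ; θ_min ≈ 22.21°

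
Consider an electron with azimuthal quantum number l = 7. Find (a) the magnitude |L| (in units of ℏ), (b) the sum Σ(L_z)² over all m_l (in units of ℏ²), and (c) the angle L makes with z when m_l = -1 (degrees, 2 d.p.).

|L| = 2√14 ℏ ≈ 7.483ℏ; Σ(L_z)² = 280 ℏ²; θ(m_l=-1) ≈ 97.68°

|L| = ℏ√(7·8) = 2√14 ℏ ≈ 7.483ℏ.
Σ m_l² = 280, so Σ(L_z)² = 280 ℏ².
For m_l = -1: cos θ = -1/√56, θ ≈ 97.68°.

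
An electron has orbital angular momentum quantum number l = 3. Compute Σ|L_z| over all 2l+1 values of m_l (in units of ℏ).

m_l ∈ {-3, -2, -1, 0, 1, 2, 3}.
Σ|m_l| = l(l+1) = 12.

Σ|L_z| = 12 ℏ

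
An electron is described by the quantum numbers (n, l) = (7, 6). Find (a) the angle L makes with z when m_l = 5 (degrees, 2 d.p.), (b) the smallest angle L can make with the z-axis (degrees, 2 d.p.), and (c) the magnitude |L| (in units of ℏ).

For m_l = 5: cos θ = 5/√42, θ ≈ 39.51°.
cos θ_min = 6/√42, so θ_min ≈ 22.21°.
|L| = ℏ√(6·7) = √42 ℏ ≈ 6.481ℏ.

θ(m_l=5) ≈ 39.51°; θ_min ≈ 22.21°; |L| = √42 ℏ ≈ 6.481ℏ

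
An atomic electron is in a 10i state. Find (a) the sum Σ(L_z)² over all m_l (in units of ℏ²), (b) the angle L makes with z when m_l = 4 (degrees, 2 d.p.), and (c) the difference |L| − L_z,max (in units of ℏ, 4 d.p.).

The 10i subshell has l = 6.
Σ m_l² = 182, so Σ(L_z)² = 182 ℏ².
For m_l = 4: cos θ = 4/√42, θ ≈ 51.89°.
|L| − L_z,max = (√42 − 6)ℏ ≈ 0.4807ℏ.

Σ(L_z)² = 182 ℏ²; θ(m_l=4) ≈ 51.89°; |L|−L_z,max ≈ 0.4807ℏ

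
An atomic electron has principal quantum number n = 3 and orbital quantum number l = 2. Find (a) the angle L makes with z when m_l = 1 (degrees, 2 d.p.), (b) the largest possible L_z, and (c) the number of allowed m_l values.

For m_l = 1: cos θ = 1/√6, θ ≈ 65.91°.
L_z,max = lℏ = 2ℏ.
There are 2l+1 = 5 values of m_l.

θ(m_l=1) ≈ 65.91°; L_z,max = 2ℏ; 5 values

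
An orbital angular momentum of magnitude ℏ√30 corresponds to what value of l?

Since |L|² = l(l+1)ℏ², l(l+1) = 30.
Solving: l = 5.

l = 5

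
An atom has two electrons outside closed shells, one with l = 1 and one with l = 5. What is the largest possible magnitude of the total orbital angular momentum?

|L_tot|_max = √42 ℏ ≈ 6.481ℏ

Angular momentum addition gives L = |l₁ − l₂|, …, l₁ + l₂.
So L can be 4, 5, 6.
The largest magnitude corresponds to L = 6: |L_tot| = ℏ√(6·7) = √42 ℏ.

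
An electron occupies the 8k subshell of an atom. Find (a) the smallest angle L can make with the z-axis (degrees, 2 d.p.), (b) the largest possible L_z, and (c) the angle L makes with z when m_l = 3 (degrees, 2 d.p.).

θ_min ≈ 20.70°; L_z,max = 7ℏ; θ(m_l=3) ≈ 66.37°

The 8k subshell has l = 7.
cos θ_min = 7/√56, so θ_min ≈ 20.70°.
L_z,max = lℏ = 7ℏ.
For m_l = 3: cos θ = 3/√56, θ ≈ 66.37°.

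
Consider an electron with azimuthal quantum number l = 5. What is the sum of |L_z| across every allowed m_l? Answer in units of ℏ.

m_l ∈ {-5, -4, -3, -2, -1, 0, 1, 2, 3, 4, 5}.
Σ|m_l| = 2·5(5+1)/2 = 30.

Σ|L_z| = 30 ℏ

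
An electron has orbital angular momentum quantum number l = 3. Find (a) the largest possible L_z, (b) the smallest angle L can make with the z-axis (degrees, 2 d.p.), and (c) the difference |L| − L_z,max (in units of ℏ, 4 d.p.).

L_z,max = 3ℏ; θ_min ≈ 30.00°; |L|−L_z,max ≈ 0.4641ℏ

L_z,max = lℏ = 3ℏ.
cos θ_min = 3/√12, so θ_min ≈ 30.00°.
|L| − L_z,max = (2√3 − 3)ℏ ≈ 0.4641ℏ.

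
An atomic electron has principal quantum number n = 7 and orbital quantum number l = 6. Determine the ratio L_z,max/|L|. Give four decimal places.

L_z,max/|L| = 0.9258

|L| = √42 ℏ ≈ 6.4807ℏ, while L_z,max = lℏ = 6ℏ.
L_z,max/|L| = 6/√42 = 0.9258.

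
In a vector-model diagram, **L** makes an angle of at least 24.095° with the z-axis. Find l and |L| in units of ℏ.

l = 5, |L| = √30 ℏ ≈ 5.477ℏ

cos²θ_min = l/(l+1) = 0.8333.
Solving: l = 5.
Then |L| = ℏ√(5·6) = √30 ℏ.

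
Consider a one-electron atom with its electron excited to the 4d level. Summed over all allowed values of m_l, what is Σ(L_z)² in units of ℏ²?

The 4d level has l = 2.
m_l runs from −2 to 2, i.e. {-2, -1, 0, 1, 2}.
Σ m_l² = l(l+1)(2l+1)/3 = 2·3·5/3 = 10.

Σ(L_z)² = 10 ℏ²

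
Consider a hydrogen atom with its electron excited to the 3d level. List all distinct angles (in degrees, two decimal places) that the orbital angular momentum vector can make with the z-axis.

θ ∈ {35.26°, 65.91°, 90.00°, 114.09°, 144.74°}

The 3d level has l = 2.
|L| = √(l(l+1)) ℏ = √6 ℏ.
cos θ = m_l/√6 for each m_l ∈ {-2, -1, 0, 1, 2}.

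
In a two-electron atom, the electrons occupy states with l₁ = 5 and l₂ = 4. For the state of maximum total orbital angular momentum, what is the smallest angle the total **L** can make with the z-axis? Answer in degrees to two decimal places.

θ_min ≈ 18.43°

The total orbital quantum number L ranges from |l₁ − l₂| to l₁ + l₂ in integer steps.
Allowed values: L = 1, 2, 3, 4, 5, 6, 7, 8, 9.
The maximum is L = 9, with |L_tot| = ℏ√(9·10) = 3√10 ℏ.
The minimum angle with z is arccos(9/√90) ≈ 18.43°.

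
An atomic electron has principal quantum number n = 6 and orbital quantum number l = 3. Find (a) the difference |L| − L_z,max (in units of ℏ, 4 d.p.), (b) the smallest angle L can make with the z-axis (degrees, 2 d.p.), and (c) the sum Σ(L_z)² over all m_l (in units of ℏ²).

|L|−L_z,max ≈ 0.4641ℏ; θ_min ≈ 30.00°; Σ(L_z)² = 28 ℏ²

|L| − L_z,max = (2√3 − 3)ℏ ≈ 0.4641ℏ.
cos θ_min = 3/√12, so θ_min ≈ 30.00°.
Σ m_l² = 28, so Σ(L_z)² = 28 ℏ².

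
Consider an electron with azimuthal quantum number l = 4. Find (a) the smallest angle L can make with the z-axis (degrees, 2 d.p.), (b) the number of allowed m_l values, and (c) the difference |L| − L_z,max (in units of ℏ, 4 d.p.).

cos θ_min = 4/√20, so θ_min ≈ 26.57°.
There are 2l+1 = 9 values of m_l.
|L| − L_z,max = (2√5 − 4)ℏ ≈ 0.4721ℏ.

θ_min ≈ 26.57°; 9 values; |L|−L_z,max ≈ 0.4721ℏ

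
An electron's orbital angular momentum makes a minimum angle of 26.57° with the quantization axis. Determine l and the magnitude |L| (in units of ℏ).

cos²θ_min = l/(l+1) = 0.7999.
Thus l = 0.7999/(1 − 0.7999) ≈ 4.
Then |L| = ℏ√(4·5) = 2√5 ℏ.

l = 4, |L| = 2√5 ℏ ≈ 4.472ℏ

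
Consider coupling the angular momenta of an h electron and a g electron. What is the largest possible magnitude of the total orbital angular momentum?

|L_tot|_max = 3√10 ℏ ≈ 9.487ℏ

The total orbital quantum number L ranges from |l₁ − l₂| to l₁ + l₂ in integer steps.
Allowed values: L = 1, 2, 3, 4, 5, 6, 7, 8, 9.
The largest magnitude corresponds to L = 9: |L_tot| = ℏ√(9·10) = 3√10 ℏ.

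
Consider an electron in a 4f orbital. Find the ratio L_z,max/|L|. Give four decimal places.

The 4f subshell has l = 3.
|L| = 2√3 ℏ ≈ 3.4641ℏ, while L_z,max = lℏ = 3ℏ.
L_z,max/|L| = 3/√12 = 0.8660.

L_z,max/|L| = 0.8660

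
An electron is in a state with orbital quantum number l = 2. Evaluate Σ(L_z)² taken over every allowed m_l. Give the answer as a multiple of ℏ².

m_l runs from −2 to 2, i.e. {-2, -1, 0, 1, 2}.
Σ m_l² = 2·(1 + 4) = 10.

Σ(L_z)² = 10 ℏ²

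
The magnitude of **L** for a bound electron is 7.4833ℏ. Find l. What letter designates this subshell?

l = 7 (k orbital)

(|L|/ℏ)² = l(l+1) = 56.
l² + l − 56 = 0 ⇒ l = 7.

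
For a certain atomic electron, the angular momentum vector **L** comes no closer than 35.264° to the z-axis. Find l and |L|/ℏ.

l = 2, |L| = √6 ℏ ≈ 2.449ℏ

cos²θ_min = l/(l+1) = 0.6667.
l = cos²θ/sin²θ ≈ 2.
Then |L| = ℏ√(2·3) = √6 ℏ.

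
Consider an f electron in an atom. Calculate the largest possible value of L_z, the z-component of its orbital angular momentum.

L_z,max = 3ℏ

For an f orbital, l = 3.
L_z = m_l ℏ with m_l ∈ {−3, …, 3}; the maximum is m_l = 3.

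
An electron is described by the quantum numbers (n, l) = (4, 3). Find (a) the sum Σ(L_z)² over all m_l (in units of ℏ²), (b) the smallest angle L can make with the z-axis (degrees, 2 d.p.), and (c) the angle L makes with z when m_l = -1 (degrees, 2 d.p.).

Σ(L_z)² = 28 ℏ²; θ_min ≈ 30.00°; θ(m_l=-1) ≈ 106.78°

Σ m_l² = 28, so Σ(L_z)² = 28 ℏ².
cos θ_min = 3/√12, so θ_min ≈ 30.00°.
For m_l = -1: cos θ = -1/√12, θ ≈ 106.78°.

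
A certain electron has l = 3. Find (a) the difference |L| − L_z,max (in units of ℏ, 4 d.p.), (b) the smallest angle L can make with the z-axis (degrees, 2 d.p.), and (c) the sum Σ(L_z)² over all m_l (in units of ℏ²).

|L| − L_z,max = (2√3 − 3)ℏ ≈ 0.4641ℏ.
cos θ_min = 3/√12, so θ_min ≈ 30.00°.
Σ m_l² = 28, so Σ(L_z)² = 28 ℏ².

|L|−L_z,max ≈ 0.4641ℏ; θ_min ≈ 30.00°; Σ(L_z)² = 28 ℏ²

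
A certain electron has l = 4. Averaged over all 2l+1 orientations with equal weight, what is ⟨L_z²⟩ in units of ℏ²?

⟨L_z²⟩ = 6.667 ℏ²

The allowed m_l values are -4, -3, -2, -1, 0, 1, 2, 3, 4.
⟨L_z²⟩ = ℏ²·(Σ m_l²)/(2l+1) = ℏ²·60/9 = 6.667ℏ².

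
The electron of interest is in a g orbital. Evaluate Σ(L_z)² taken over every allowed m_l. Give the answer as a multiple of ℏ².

Σ(L_z)² = 60 ℏ²

G corresponds to l = 4.
m_l ∈ {-4, -3, -2, -1, 0, 1, 2, 3, 4}.
Σ m_l² = l(l+1)(2l+1)/3 = 4·5·9/3 = 60.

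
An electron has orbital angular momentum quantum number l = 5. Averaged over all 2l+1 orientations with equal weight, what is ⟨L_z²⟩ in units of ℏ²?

m_l ∈ {-5, -4, -3, -2, -1, 0, 1, 2, 3, 4, 5}.
⟨L_z²⟩ = ℏ²·l(l+1)/3 = 10ℏ².

⟨L_z²⟩ = 10 ℏ²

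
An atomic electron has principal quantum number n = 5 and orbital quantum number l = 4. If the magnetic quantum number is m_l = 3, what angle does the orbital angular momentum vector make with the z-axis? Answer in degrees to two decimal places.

|L| = ℏ√(l(l+1)) = 2√5 ℏ.
L_z = m_l ℏ = 3ℏ.
cos θ = L_z/|L| = 3/√20, so θ ≈ 47.87°.

θ ≈ 47.87°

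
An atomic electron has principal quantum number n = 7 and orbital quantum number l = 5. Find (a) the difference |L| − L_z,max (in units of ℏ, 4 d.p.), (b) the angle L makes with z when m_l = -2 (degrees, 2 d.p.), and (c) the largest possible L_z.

|L|−L_z,max ≈ 0.4772ℏ; θ(m_l=-2) ≈ 111.42°; L_z,max = 5ℏ

|L| − L_z,max = (√30 − 5)ℏ ≈ 0.4772ℏ.
For m_l = -2: cos θ = -2/√30, θ ≈ 111.42°.
L_z,max = lℏ = 5ℏ.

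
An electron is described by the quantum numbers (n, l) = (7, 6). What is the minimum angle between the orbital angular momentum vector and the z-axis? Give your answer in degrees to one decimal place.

|L|² = l(l+1)ℏ² = 42ℏ², so |L| = √42 ℏ.
The smallest angle corresponds to the largest L_z, i.e. m_l = l = 6, giving L_z = 6ℏ.
cos θ_min = 6/√42, so θ_min ≈ 22.2°.

θ_min ≈ 22.2°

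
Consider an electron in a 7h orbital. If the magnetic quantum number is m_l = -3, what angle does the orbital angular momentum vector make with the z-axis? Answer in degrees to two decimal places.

The 7h subshell has l = 5.
|L| = √(l(l+1)) ℏ = √30 ℏ.
L_z = m_l ℏ = −3ℏ.
cos θ = L_z/|L| = -3/√30, so θ ≈ 123.21°.

θ ≈ 123.21°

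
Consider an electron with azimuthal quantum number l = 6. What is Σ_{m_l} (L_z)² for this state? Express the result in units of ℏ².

Σ(L_z)² = 182 ℏ²

m_l runs from −6 to 6, i.e. {-6, -5, -4, -3, -2, -1, 0, 1, 2, 3, 4, 5, 6}.
Σ m_l² = l(l+1)(2l+1)/3 = 6·7·13/3 = 182.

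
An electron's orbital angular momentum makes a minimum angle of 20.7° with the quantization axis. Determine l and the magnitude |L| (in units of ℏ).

l = 7, |L| = 2√14 ℏ ≈ 7.483ℏ

At minimum angle, m_l = l, so cos θ = l/√(l(l+1)); cos²θ = l/(l+1) = 0.8751.
Solving: l = 7.
Then |L| = ℏ√(7·8) = 2√14 ℏ.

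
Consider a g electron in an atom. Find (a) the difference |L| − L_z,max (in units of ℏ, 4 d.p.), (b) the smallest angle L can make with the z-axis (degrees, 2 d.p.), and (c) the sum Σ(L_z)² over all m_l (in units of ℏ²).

The letter g corresponds to l = 4.
|L| − L_z,max = (2√5 − 4)ℏ ≈ 0.4721ℏ.
cos θ_min = 4/√20, so θ_min ≈ 26.57°.
Σ m_l² = 60, so Σ(L_z)² = 60 ℏ².

|L|−L_z,max ≈ 0.4721ℏ; θ_min ≈ 26.57°; Σ(L_z)² = 60 ℏ²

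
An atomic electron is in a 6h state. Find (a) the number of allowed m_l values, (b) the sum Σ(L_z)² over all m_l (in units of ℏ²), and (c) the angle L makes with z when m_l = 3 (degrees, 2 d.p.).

The 6h subshell has l = 5.
There are 2l+1 = 11 values of m_l.
Σ m_l² = 110, so Σ(L_z)² = 110 ℏ².
For m_l = 3: cos θ = 3/√30, θ ≈ 56.79°.

11 values; Σ(L_z)² = 110 ℏ²; θ(m_l=3) ≈ 56.79°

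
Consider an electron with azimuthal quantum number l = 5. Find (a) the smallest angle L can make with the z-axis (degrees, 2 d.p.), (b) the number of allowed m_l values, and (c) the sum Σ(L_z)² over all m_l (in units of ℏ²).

θ_min ≈ 24.09°; 11 values; Σ(L_z)² = 110 ℏ²

cos θ_min = 5/√30, so θ_min ≈ 24.09°.
There are 2l+1 = 11 values of m_l.
Σ m_l² = 110, so Σ(L_z)² = 110 ℏ².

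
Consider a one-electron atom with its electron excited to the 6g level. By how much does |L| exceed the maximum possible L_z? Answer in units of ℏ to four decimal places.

The 6g level has l = 4.
|L| = 2√5 ℏ ≈ 4.4721ℏ, while L_z,max = lℏ = 4ℏ.
The difference is (2√5 − 4)ℏ ≈ 0.4721ℏ.

|L| − L_z,max ≈ 0.4721ℏ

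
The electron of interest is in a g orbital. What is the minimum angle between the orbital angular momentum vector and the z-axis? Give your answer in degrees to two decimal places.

θ_min ≈ 26.57°

G corresponds to l = 4.
|L| = √(l(l+1)) ℏ = 2√5 ℏ.
The smallest angle corresponds to the largest L_z, i.e. m_l = l = 4, giving L_z = 4ℏ.
cos θ_min = 4/√20, so θ_min ≈ 26.57°.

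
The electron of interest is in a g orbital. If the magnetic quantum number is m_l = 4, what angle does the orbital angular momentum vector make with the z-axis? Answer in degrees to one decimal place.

The letter g corresponds to l = 4.
|L|² = l(l+1)ℏ² = 20ℏ², so |L| = 2√5 ℏ.
L_z = m_l ℏ = 4ℏ.
cos θ = L_z/|L| = 4/√20, so θ ≈ 26.6°.

θ ≈ 26.6°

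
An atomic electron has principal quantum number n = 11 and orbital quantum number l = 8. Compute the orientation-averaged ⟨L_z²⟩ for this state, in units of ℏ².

⟨L_z²⟩ = 24 ℏ²

m_l runs from −8 to 8, i.e. {-8, -7, -6, -5, -4, -3, -2, -1, 0, 1, 2, 3, 4, 5, 6, 7, 8}.
Average of L_z² over 17 states: 408/17 ℏ² = 24 ℏ².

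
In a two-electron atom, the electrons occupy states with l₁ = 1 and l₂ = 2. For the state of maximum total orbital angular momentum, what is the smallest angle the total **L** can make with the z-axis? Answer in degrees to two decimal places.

By the triangle rule, |l₁ − l₂| ≤ L ≤ l₁ + l₂.
L ∈ {1, 2, 3}.
The maximum is L = 3, with |L_tot| = ℏ√(3·4) = 2√3 ℏ.
The minimum angle with z is arccos(3/√12) ≈ 30.00°.

θ_min ≈ 30.00°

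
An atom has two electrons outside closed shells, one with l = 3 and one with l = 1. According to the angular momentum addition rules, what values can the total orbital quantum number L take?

L = 2, 3, 4

By the triangle rule, |l₁ − l₂| ≤ L ≤ l₁ + l₂.
Allowed values: L = 2, 3, 4.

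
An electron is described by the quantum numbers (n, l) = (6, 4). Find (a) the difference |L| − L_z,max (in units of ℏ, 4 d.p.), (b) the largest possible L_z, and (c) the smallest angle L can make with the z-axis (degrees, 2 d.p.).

|L|−L_z,max ≈ 0.4721ℏ; L_z,max = 4ℏ; θ_min ≈ 26.57°

|L| − L_z,max = (2√5 − 4)ℏ ≈ 0.4721ℏ.
L_z,max = lℏ = 4ℏ.
cos θ_min = 4/√20, so θ_min ≈ 26.57°.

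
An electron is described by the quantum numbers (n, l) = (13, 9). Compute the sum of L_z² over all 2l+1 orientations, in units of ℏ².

Σ(L_z)² = 570 ℏ²

m_l runs from −9 to 9, i.e. {-9, -8, -7, -6, -5, -4, -3, -2, -1, 0, 1, 2, 3, 4, 5, 6, 7, 8, 9}.
Σ m_l² = l(l+1)(2l+1)/3 = 9·10·19/3 = 570.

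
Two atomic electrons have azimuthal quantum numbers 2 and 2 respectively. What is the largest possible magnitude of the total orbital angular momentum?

Angular momentum addition gives L = |l₁ − l₂|, …, l₁ + l₂.
L ∈ {0, 1, 2, 3, 4}.
The largest magnitude corresponds to L = 4: |L_tot| = ℏ√(4·5) = 2√5 ℏ.

|L_tot|_max = 2√5 ℏ ≈ 4.472ℏ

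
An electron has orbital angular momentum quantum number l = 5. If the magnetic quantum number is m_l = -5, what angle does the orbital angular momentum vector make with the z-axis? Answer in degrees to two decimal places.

θ ≈ 155.91°

|L| = ℏ√(l(l+1)) = √30 ℏ.
L_z = m_l ℏ = −5ℏ.
cos θ = L_z/|L| = -5/√30, so θ ≈ 155.91°.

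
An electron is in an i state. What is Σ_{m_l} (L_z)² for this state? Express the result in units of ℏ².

Σ(L_z)² = 182 ℏ²

For an i orbital, l = 6.
m_l runs from −6 to 6, i.e. {-6, -5, -4, -3, -2, -1, 0, 1, 2, 3, 4, 5, 6}.
Σ m_l² = 2·(1 + 4 + 9 + 16 + 25 + 36) = 182.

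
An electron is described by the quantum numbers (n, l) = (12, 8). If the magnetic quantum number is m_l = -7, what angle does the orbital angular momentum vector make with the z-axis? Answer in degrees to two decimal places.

θ ≈ 145.58°

|L|² = l(l+1)ℏ² = 72ℏ², so |L| = 6√2 ℏ.
L_z = m_l ℏ = −7ℏ.
cos θ = L_z/|L| = -7/√72, so θ ≈ 145.58°.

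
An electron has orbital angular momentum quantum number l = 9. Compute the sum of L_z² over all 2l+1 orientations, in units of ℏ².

m_l ∈ {-9, -8, -7, -6, -5, -4, -3, -2, -1, 0, 1, 2, 3, 4, 5, 6, 7, 8, 9}.
Summing m² from −9 to 9: Σ m_l² = 570.

Σ(L_z)² = 570 ℏ²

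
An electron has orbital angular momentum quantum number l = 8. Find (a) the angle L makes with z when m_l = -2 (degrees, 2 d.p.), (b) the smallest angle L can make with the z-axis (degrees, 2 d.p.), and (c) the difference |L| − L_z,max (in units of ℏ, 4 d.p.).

For m_l = -2: cos θ = -2/√72, θ ≈ 103.63°.
cos θ_min = 8/√72, so θ_min ≈ 19.47°.
|L| − L_z,max = (6√2 − 8)ℏ ≈ 0.4853ℏ.

θ(m_l=-2) ≈ 103.63°; θ_min ≈ 19.47°; |L|−L_z,max ≈ 0.4853ℏ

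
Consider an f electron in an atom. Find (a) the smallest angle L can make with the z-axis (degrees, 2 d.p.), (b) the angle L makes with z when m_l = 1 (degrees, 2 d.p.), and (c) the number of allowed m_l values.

An f state has l = 3.
cos θ_min = 3/√12, so θ_min ≈ 30.00°.
For m_l = 1: cos θ = 1/√12, θ ≈ 73.22°.
There are 2l+1 = 7 values of m_l.

θ_min ≈ 30.00°; θ(m_l=1) ≈ 73.22°; 7 values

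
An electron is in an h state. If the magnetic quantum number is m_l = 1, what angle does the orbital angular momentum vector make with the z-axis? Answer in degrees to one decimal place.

θ ≈ 79.5°

The letter h corresponds to l = 5.
|L| = √(l(l+1)) ℏ = √30 ℏ.
L_z = m_l ℏ = 1ℏ.
cos θ = L_z/|L| = 1/√30, so θ ≈ 79.5°.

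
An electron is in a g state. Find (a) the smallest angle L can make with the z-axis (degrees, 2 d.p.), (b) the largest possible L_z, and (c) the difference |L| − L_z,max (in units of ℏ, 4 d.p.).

For a g orbital, l = 4.
cos θ_min = 4/√20, so θ_min ≈ 26.57°.
L_z,max = lℏ = 4ℏ.
|L| − L_z,max = (2√5 − 4)ℏ ≈ 0.4721ℏ.

θ_min ≈ 26.57°; L_z,max = 4ℏ; |L|−L_z,max ≈ 0.4721ℏ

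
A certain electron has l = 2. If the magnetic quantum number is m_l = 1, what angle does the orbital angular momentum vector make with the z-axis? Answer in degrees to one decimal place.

θ ≈ 65.9°

|L|² = l(l+1)ℏ² = 6ℏ², so |L| = √6 ℏ.
L_z = m_l ℏ = 1ℏ.
cos θ = L_z/|L| = 1/√6, so θ ≈ 65.9°.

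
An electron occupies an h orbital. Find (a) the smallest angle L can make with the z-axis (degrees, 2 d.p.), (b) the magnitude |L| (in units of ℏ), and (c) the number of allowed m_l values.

θ_min ≈ 24.09°; |L| = √30 ℏ ≈ 5.477ℏ; 11 values

For an h orbital, l = 5.
cos θ_min = 5/√30, so θ_min ≈ 24.09°.
|L| = ℏ√(5·6) = √30 ℏ ≈ 5.477ℏ.
There are 2l+1 = 11 values of m_l.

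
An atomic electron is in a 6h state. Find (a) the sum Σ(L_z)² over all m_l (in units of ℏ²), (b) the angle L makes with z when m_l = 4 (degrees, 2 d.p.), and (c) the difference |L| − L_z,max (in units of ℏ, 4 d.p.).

Σ(L_z)² = 110 ℏ²; θ(m_l=4) ≈ 43.09°; |L|−L_z,max ≈ 0.4772ℏ

6h means n = 6, l = 5.
Σ m_l² = 110, so Σ(L_z)² = 110 ℏ².
For m_l = 4: cos θ = 4/√30, θ ≈ 43.09°.
|L| − L_z,max = (√30 − 5)ℏ ≈ 0.4772ℏ.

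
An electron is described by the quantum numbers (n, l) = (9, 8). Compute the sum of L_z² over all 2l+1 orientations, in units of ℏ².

Σ(L_z)² = 408 ℏ²

The allowed m_l values are -8, -7, -6, -5, -4, -3, -2, -1, 0, 1, 2, 3, 4, 5, 6, 7, 8.
Σ m_l² = l(l+1)(2l+1)/3 = 8·9·17/3 = 408.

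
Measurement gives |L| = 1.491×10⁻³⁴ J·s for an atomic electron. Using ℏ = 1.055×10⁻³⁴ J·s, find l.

l = 1

Dividing by ℏ: |L|/ℏ ≈ 1.413.
l(l+1) ≈ 1.413² ≈ 2.00, so l = 1.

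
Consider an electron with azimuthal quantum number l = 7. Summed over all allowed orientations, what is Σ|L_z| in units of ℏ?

m_l runs from −7 to 7, i.e. {-7, -6, -5, -4, -3, -2, -1, 0, 1, 2, 3, 4, 5, 6, 7}.
Σ|m_l| = l(l+1) = 56.

Σ|L_z| = 56 ℏ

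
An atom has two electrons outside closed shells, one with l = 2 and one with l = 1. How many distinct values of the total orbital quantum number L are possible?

By the triangle rule, |l₁ − l₂| ≤ L ≤ l₁ + l₂.
So L can be 1, 2, 3.
That is 3 values.

3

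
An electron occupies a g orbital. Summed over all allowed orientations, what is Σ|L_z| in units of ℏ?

Σ|L_z| = 20 ℏ

The letter g corresponds to l = 4.
m_l runs from −4 to 4, i.e. {-4, -3, -2, -1, 0, 1, 2, 3, 4}.
Σ|m_l| = l(l+1) = 20.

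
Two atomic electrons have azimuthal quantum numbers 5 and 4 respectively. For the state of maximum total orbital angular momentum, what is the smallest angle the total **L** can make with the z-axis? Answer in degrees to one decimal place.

L runs from |5 − 4| = 1 to 5 + 4 = 9.
L ∈ {1, 2, 3, 4, 5, 6, 7, 8, 9}.
The maximum is L = 9, with |L_tot| = ℏ√(9·10) = 3√10 ℏ.
The minimum angle with z is arccos(9/√90) ≈ 18.4°.

θ_min ≈ 18.4°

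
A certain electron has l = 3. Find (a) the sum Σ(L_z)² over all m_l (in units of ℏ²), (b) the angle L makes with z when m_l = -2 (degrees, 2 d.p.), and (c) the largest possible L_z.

Σ(L_z)² = 28 ℏ²; θ(m_l=-2) ≈ 125.26°; L_z,max = 3ℏ

Σ m_l² = 28, so Σ(L_z)² = 28 ℏ².
For m_l = -2: cos θ = -2/√12, θ ≈ 125.26°.
L_z,max = lℏ = 3ℏ.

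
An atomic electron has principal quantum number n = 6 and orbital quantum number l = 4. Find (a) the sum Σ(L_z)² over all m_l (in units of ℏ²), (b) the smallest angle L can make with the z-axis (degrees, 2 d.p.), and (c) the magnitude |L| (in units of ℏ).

Σ(L_z)² = 60 ℏ²; θ_min ≈ 26.57°; |L| = 2√5 ℏ ≈ 4.472ℏ

Σ m_l² = 60, so Σ(L_z)² = 60 ℏ².
cos θ_min = 4/√20, so θ_min ≈ 26.57°.
|L| = ℏ√(4·5) = 2√5 ℏ ≈ 4.472ℏ.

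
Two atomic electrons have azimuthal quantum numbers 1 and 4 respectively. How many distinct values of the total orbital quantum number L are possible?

The total orbital quantum number L ranges from |l₁ − l₂| to l₁ + l₂ in integer steps.
So L can be 3, 4, 5.
That is 3 values.

3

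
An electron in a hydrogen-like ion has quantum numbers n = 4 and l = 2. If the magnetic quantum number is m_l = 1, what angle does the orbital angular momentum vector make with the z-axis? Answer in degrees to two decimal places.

θ ≈ 65.91°

|L| = ℏ√(l(l+1)) = √6 ℏ.
L_z = m_l ℏ = 1ℏ.
cos θ = L_z/|L| = 1/√6, so θ ≈ 65.91°.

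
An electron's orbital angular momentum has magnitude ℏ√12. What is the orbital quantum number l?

|L| = ℏ√(l(l+1)), so l(l+1) = 12.
Solving: l = 3.

l = 3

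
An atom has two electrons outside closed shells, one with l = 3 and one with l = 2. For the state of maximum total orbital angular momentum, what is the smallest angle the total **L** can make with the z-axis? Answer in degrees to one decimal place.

L runs from |3 − 2| = 1 to 3 + 2 = 5.
L ∈ {1, 2, 3, 4, 5}.
The maximum is L = 5, with |L_tot| = ℏ√(5·6) = √30 ℏ.
The minimum angle with z is arccos(5/√30) ≈ 24.1°.

θ_min ≈ 24.1°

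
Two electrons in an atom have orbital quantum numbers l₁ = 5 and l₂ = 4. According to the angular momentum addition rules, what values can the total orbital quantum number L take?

L = 1, 2, 3, 4, 5, 6, 7, 8, 9

L runs from |5 − 4| = 1 to 5 + 4 = 9.
Allowed values: L = 1, 2, 3, 4, 5, 6, 7, 8, 9.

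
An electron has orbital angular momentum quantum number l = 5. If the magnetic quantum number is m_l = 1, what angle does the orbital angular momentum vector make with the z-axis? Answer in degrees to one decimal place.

θ ≈ 79.5°

|L| = √(l(l+1)) ℏ = √30 ℏ.
L_z = m_l ℏ = 1ℏ.
cos θ = L_z/|L| = 1/√30, so θ ≈ 79.5°.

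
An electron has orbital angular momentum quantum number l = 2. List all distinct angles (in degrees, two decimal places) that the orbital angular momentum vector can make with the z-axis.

θ ∈ {35.26°, 65.91°, 90.00°, 114.09°, 144.74°}

|L|² = l(l+1)ℏ² = 6ℏ², so |L| = √6 ℏ.
cos θ = m_l/√6 for each m_l ∈ {-2, -1, 0, 1, 2}.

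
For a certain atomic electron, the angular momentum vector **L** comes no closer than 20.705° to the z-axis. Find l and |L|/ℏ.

cos θ_min = l/√(l(l+1)) = √(l/(l+1)), so l/(l+1) = cos²(20.705°) = 0.8750.
l = cos²θ/sin²θ ≈ 7.
Then |L| = ℏ√(7·8) = 2√14 ℏ.

l = 7, |L| = 2√14 ℏ ≈ 7.483ℏ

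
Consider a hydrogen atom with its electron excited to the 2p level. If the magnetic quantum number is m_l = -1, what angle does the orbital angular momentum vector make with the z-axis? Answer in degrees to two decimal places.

θ ≈ 135.00°

The 2p level has l = 1.
|L|² = l(l+1)ℏ² = 2ℏ², so |L| = √2 ℏ.
L_z = m_l ℏ = −1ℏ.
cos θ = L_z/|L| = -1/√2, so θ ≈ 135.00°.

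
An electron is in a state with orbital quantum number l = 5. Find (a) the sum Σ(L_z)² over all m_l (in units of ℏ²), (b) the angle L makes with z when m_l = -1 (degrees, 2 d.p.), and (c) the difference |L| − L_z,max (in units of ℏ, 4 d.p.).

Σ m_l² = 110, so Σ(L_z)² = 110 ℏ².
For m_l = -1: cos θ = -1/√30, θ ≈ 100.52°.
|L| − L_z,max = (√30 − 5)ℏ ≈ 0.4772ℏ.

Σ(L_z)² = 110 ℏ²; θ(m_l=-1) ≈ 100.52°; |L|−L_z,max ≈ 0.4772ℏ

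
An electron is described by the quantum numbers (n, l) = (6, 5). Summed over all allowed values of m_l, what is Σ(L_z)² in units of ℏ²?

The allowed m_l values are -5, -4, -3, -2, -1, 0, 1, 2, 3, 4, 5.
Σ m_l² = 2·(1 + 4 + 9 + 16 + 25) = 110.

Σ(L_z)² = 110 ℏ²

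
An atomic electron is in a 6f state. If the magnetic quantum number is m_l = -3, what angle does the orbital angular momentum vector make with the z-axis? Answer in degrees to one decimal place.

θ ≈ 150.0°

For 6f, l = 3.
|L| = √(l(l+1)) ℏ = 2√3 ℏ.
L_z = m_l ℏ = −3ℏ.
cos θ = L_z/|L| = -3/√12, so θ ≈ 150.0°.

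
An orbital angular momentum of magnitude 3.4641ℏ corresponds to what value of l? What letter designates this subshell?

(|L|/ℏ)² = l(l+1) = 12.
The positive root is l = 3.

l = 3 (f orbital)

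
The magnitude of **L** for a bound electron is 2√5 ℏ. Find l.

l = 4

(|L|/ℏ)² = l(l+1) = 20.
l² + l − 20 = 0 ⇒ l = 4.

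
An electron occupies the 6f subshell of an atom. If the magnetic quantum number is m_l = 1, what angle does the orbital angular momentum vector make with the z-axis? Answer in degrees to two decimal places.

θ ≈ 73.22°

For 6f, l = 3.
|L| = √(l(l+1)) ℏ = 2√3 ℏ.
L_z = m_l ℏ = 1ℏ.
cos θ = L_z/|L| = 1/√12, so θ ≈ 73.22°.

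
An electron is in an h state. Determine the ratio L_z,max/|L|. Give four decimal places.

L_z,max/|L| = 0.9129

The letter h corresponds to l = 5.
|L| = √30 ℏ ≈ 5.4772ℏ, while L_z,max = lℏ = 5ℏ.
L_z,max/|L| = 5/√30 = 0.9129.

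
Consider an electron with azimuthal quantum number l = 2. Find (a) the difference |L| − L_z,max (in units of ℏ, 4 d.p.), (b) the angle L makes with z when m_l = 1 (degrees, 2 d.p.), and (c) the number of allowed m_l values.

|L| − L_z,max = (√6 − 2)ℏ ≈ 0.4495ℏ.
For m_l = 1: cos θ = 1/√6, θ ≈ 65.91°.
There are 2l+1 = 5 values of m_l.

|L|−L_z,max ≈ 0.4495ℏ; θ(m_l=1) ≈ 65.91°; 5 values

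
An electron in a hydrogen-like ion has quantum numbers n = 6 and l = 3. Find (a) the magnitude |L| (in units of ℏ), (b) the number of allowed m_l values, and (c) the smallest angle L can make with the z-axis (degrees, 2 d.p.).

|L| = ℏ√(3·4) = 2√3 ℏ ≈ 3.464ℏ.
There are 2l+1 = 7 values of m_l.
cos θ_min = 3/√12, so θ_min ≈ 30.00°.

|L| = 2√3 ℏ ≈ 3.464ℏ; 7 values; θ_min ≈ 30.00°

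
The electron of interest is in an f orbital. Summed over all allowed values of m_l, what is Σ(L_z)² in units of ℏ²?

For an f orbital, l = 3.
m_l ∈ {-3, -2, -1, 0, 1, 2, 3}.
Σ m_l² = l(l+1)(2l+1)/3 = 3·4·7/3 = 28.

Σ(L_z)² = 28 ℏ²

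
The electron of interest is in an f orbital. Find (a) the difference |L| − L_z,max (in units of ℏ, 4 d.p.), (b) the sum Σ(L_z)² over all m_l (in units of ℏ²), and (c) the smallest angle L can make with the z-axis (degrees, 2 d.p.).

For an f orbital, l = 3.
|L| − L_z,max = (2√3 − 3)ℏ ≈ 0.4641ℏ.
Σ m_l² = 28, so Σ(L_z)² = 28 ℏ².
cos θ_min = 3/√12, so θ_min ≈ 30.00°.

|L|−L_z,max ≈ 0.4641ℏ; Σ(L_z)² = 28 ℏ²; θ_min ≈ 30.00°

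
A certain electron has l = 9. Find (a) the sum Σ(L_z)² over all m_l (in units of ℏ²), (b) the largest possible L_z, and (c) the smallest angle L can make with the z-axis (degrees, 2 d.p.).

Σ(L_z)² = 570 ℏ²; L_z,max = 9ℏ; θ_min ≈ 18.43°

Σ m_l² = 570, so Σ(L_z)² = 570 ℏ².
L_z,max = lℏ = 9ℏ.
cos θ_min = 9/√90, so θ_min ≈ 18.43°.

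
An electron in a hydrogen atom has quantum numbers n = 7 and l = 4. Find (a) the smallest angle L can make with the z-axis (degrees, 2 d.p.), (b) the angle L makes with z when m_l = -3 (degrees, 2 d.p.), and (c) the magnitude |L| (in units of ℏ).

θ_min ≈ 26.57°; θ(m_l=-3) ≈ 132.13°; |L| = 2√5 ℏ ≈ 4.472ℏ

cos θ_min = 4/√20, so θ_min ≈ 26.57°.
For m_l = -3: cos θ = -3/√20, θ ≈ 132.13°.
|L| = ℏ√(4·5) = 2√5 ℏ ≈ 4.472ℏ.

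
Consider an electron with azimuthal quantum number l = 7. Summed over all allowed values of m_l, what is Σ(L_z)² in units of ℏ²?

m_l ∈ {-7, -6, -5, -4, -3, -2, -1, 0, 1, 2, 3, 4, 5, 6, 7}.
Summing m² from −7 to 7: Σ m_l² = 280.

Σ(L_z)² = 280 ℏ²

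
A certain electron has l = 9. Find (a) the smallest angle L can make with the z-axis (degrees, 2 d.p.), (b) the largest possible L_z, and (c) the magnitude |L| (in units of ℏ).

θ_min ≈ 18.43°; L_z,max = 9ℏ; |L| = 3√10 ℏ ≈ 9.487ℏ

cos θ_min = 9/√90, so θ_min ≈ 18.43°.
L_z,max = lℏ = 9ℏ.
|L| = ℏ√(9·10) = 3√10 ℏ ≈ 9.487ℏ.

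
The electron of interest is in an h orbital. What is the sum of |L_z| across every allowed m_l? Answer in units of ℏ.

For an h orbital, l = 5.
The allowed m_l values are -5, -4, -3, -2, -1, 0, 1, 2, 3, 4, 5.
Σ|m_l| = 2·5(5+1)/2 = 30.

Σ|L_z| = 30 ℏ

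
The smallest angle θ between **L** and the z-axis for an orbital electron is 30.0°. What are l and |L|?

l = 3, |L| = 2√3 ℏ ≈ 3.464ℏ

At minimum angle, m_l = l, so cos θ = l/√(l(l+1)); cos²θ = l/(l+1) = 0.7500.
l = cos²θ/sin²θ ≈ 3.
Then |L| = ℏ√(3·4) = 2√3 ℏ.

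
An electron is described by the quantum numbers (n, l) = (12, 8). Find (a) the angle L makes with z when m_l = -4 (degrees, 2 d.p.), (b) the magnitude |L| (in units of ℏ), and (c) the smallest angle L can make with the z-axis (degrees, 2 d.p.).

For m_l = -4: cos θ = -4/√72, θ ≈ 118.13°.
|L| = ℏ√(8·9) = 6√2 ℏ ≈ 8.485ℏ.
cos θ_min = 8/√72, so θ_min ≈ 19.47°.

θ(m_l=-4) ≈ 118.13°; |L| = 6√2 ℏ ≈ 8.485ℏ; θ_min ≈ 19.47°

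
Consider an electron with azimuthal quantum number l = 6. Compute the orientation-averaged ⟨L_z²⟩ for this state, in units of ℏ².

The allowed m_l values are -6, -5, -4, -3, -2, -1, 0, 1, 2, 3, 4, 5, 6.
Average of L_z² over 13 states: 182/13 ℏ² = 14 ℏ².

⟨L_z²⟩ = 14 ℏ²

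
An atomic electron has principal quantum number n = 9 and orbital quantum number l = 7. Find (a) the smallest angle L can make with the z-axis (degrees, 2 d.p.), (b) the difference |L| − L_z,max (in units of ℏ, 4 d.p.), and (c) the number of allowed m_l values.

cos θ_min = 7/√56, so θ_min ≈ 20.70°.
|L| − L_z,max = (2√14 − 7)ℏ ≈ 0.4833ℏ.
There are 2l+1 = 15 values of m_l.

θ_min ≈ 20.70°; |L|−L_z,max ≈ 0.4833ℏ; 15 values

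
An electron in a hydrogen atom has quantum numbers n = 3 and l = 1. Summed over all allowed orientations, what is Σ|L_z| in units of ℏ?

m_l runs from −1 to 1, i.e. {-1, 0, 1}.
Σ|m_l| = l(l+1) = 2.

Σ|L_z| = 2 ℏ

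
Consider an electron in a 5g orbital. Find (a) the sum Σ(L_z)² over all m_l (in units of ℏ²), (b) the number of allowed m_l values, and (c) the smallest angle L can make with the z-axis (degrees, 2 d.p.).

Σ(L_z)² = 60 ℏ²; 9 values; θ_min ≈ 26.57°

For 5g, l = 4.
Σ m_l² = 60, so Σ(L_z)² = 60 ℏ².
There are 2l+1 = 9 values of m_l.
cos θ_min = 4/√20, so θ_min ≈ 26.57°.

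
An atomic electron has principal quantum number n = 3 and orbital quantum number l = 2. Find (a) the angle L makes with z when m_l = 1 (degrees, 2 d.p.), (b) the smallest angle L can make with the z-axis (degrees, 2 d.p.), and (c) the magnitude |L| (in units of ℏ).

For m_l = 1: cos θ = 1/√6, θ ≈ 65.91°.
cos θ_min = 2/√6, so θ_min ≈ 35.26°.
|L| = ℏ√(2·3) = √6 ℏ ≈ 2.449ℏ.

θ(m_l=1) ≈ 65.91°; θ_min ≈ 35.26°; |L| = √6 ℏ ≈ 2.449ℏ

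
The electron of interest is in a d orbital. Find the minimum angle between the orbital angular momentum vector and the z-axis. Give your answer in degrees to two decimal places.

θ_min ≈ 35.26°

A d state has l = 2.
|L|² = l(l+1)ℏ² = 6ℏ², so |L| = √6 ℏ.
The smallest angle corresponds to the largest L_z, i.e. m_l = l = 2, giving L_z = 2ℏ.
cos θ_min = 2/√6, so θ_min ≈ 35.26°.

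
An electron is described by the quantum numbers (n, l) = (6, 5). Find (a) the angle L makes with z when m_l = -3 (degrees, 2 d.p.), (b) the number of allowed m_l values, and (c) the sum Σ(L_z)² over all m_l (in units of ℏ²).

θ(m_l=-3) ≈ 123.21°; 11 values; Σ(L_z)² = 110 ℏ²

For m_l = -3: cos θ = -3/√30, θ ≈ 123.21°.
There are 2l+1 = 11 values of m_l.
Σ m_l² = 110, so Σ(L_z)² = 110 ℏ².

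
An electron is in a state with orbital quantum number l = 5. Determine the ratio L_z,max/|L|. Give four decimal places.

L_z,max/|L| = 0.9129

|L| = √30 ℏ ≈ 5.4772ℏ, while L_z,max = lℏ = 5ℏ.
L_z,max/|L| = 5/√30 = 0.9129.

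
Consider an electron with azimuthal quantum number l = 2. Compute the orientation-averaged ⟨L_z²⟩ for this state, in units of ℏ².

m_l ∈ {-2, -1, 0, 1, 2}.
⟨L_z²⟩ = ℏ²·(Σ m_l²)/(2l+1) = ℏ²·10/5 = 2ℏ².

⟨L_z²⟩ = 2 ℏ²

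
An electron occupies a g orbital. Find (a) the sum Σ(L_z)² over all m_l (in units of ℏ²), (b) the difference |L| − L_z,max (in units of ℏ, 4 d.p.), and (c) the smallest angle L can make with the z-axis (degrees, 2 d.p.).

A g state has l = 4.
Σ m_l² = 60, so Σ(L_z)² = 60 ℏ².
|L| − L_z,max = (2√5 − 4)ℏ ≈ 0.4721ℏ.
cos θ_min = 4/√20, so θ_min ≈ 26.57°.

Σ(L_z)² = 60 ℏ²; |L|−L_z,max ≈ 0.4721ℏ; θ_min ≈ 26.57°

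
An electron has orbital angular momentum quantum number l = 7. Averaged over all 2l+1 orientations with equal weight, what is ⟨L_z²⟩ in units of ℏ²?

⟨L_z²⟩ = 18.67 ℏ²

The allowed m_l values are -7, -6, -5, -4, -3, -2, -1, 0, 1, 2, 3, 4, 5, 6, 7.
⟨L_z²⟩ = ℏ²·(Σ m_l²)/(2l+1) = ℏ²·280/15 = 18.67ℏ².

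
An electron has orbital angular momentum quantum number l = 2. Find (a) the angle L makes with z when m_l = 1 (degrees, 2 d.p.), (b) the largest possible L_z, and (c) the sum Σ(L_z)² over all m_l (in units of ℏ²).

θ(m_l=1) ≈ 65.91°; L_z,max = 2ℏ; Σ(L_z)² = 10 ℏ²

For m_l = 1: cos θ = 1/√6, θ ≈ 65.91°.
L_z,max = lℏ = 2ℏ.
Σ m_l² = 10, so Σ(L_z)² = 10 ℏ².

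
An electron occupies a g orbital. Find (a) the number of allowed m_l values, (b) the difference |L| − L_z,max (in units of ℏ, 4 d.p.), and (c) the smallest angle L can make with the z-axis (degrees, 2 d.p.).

9 values; |L|−L_z,max ≈ 0.4721ℏ; θ_min ≈ 26.57°

G corresponds to l = 4.
There are 2l+1 = 9 values of m_l.
|L| − L_z,max = (2√5 − 4)ℏ ≈ 0.4721ℏ.
cos θ_min = 4/√20, so θ_min ≈ 26.57°.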